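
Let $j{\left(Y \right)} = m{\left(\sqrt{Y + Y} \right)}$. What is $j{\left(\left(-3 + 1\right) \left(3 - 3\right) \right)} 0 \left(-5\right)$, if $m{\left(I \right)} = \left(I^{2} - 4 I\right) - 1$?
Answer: $0$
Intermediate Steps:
$m{\left(I \right)} = -1 + I^{2} - 4 I$
$j{\left(Y \right)} = -1 + 2 Y - 4 \sqrt{2} \sqrt{Y}$ ($j{\left(Y \right)} = -1 + \left(\sqrt{Y + Y}\right)^{2} - 4 \sqrt{Y + Y} = -1 + \left(\sqrt{2 Y}\right)^{2} - 4 \sqrt{2 Y} = -1 + \left(\sqrt{2} \sqrt{Y}\right)^{2} - 4 \sqrt{2} \sqrt{Y} = -1 + 2 Y - 4 \sqrt{2} \sqrt{Y}$)
$j{\left(\left(-3 + 1\right) \left(3 - 3\right) \right)} 0 \left(-5\right) = \left(-1 + 2 \left(-3 + 1\right) \left(3 - 3\right) - 4 \sqrt{2} \sqrt{\left(-3 + 1\right) \left(3 - 3\right)}\right) 0 \left(-5\right) = \left(-1 + 2 \left(\left(-2\right) 0\right) - 4 \sqrt{2} \sqrt{\left(-2\right) 0}\right) 0 \left(-5\right) = \left(-1 + 2 \cdot 0 - 4 \sqrt{2} \sqrt{0}\right) 0 \left(-5\right) = \left(-1 + 0 - 4 \sqrt{2} \cdot 0\right) 0 \left(-5\right) = \left(-1 + 0 + 0\right) 0 \left(-5\right) = \left(-1\right) 0 \left(-5\right) = 0 \left(-5\right) = 0$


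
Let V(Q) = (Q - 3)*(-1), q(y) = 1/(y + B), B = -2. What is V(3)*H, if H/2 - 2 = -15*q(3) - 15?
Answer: 0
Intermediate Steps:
q(y) = 1/(-2 + y) (q(y) = 1/(y - 2) = 1/(-2 + y))
V(Q) = 3 - Q (V(Q) = (-3 + Q)*(-1) = 3 - Q)
H = -56 (H = 4 + 2*(-15/(-2 + 3) - 15) = 4 + 2*(-15/1 - 15) = 4 + 2*(-15*1 - 15) = 4 + 2*(-15 - 15) = 4 + 2*(-30) = 4 - 60 = -56)
V(3)*H = (3 - 1*3)*(-56) = (3 - 3)*(-56) = 0*(-56) = 0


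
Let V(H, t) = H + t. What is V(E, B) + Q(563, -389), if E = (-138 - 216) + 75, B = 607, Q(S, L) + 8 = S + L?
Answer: 494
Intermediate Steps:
Q(S, L) = -8 + L + S (Q(S, L) = -8 + (S + L) = -8 + (L + S) = -8 + L + S)
E = -279 (E = -354 + 75 = -279)
V(E, B) + Q(563, -389) = (-279 + 607) + (-8 - 389 + 563) = 328 + 166 = 494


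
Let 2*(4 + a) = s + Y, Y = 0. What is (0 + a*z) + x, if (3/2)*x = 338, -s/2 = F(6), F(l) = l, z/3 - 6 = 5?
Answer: -314/3 ≈ -104.67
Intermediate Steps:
z = 33 (z = 18 + 3*5 = 18 + 15 = 33)
s = -12 (s = -2*6 = -12)
a = -10 (a = -4 + (-12 + 0)/2 = -4 + (½)*(-12) = -4 - 6 = -10)
x = 676/3 (x = (⅔)*338 = 676/3 ≈ 225.33)
(0 + a*z) + x = (0 - 10*33) + 676/3 = (0 - 330) + 676/3 = -330 + 676/3 = -314/3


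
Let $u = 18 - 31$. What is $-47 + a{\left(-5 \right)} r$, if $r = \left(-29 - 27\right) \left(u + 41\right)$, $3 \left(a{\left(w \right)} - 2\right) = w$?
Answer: $- \frac{1709}{3} \approx -569.67$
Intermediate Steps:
$a{\left(w \right)} = 2 + \frac{w}{3}$
$u = -13$ ($u = 18 - 31 = -13$)
$r = -1568$ ($r = \left(-29 - 27\right) \left(-13 + 41\right) = \left(-56\right) 28 = -1568$)
$-47 + a{\left(-5 \right)} r = -47 + \left(2 + \frac{1}{3} \left(-5\right)\right) \left(-1568\right) = -47 + \left(2 - \frac{5}{3}\right) \left(-1568\right) = -47 + \frac{1}{3} \left(-1568\right) = -47 - \frac{1568}{3} = - \frac{1709}{3}$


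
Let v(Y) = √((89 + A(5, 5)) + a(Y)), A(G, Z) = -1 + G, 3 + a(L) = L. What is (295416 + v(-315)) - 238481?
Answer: 56935 + 15*I ≈ 56935.0 + 15.0*I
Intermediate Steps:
a(L) = -3 + L
v(Y) = √(90 + Y) (v(Y) = √((89 + (-1 + 5)) + (-3 + Y)) = √((89 + 4) + (-3 + Y)) = √(93 + (-3 + Y)) = √(90 + Y))
(295416 + v(-315)) - 238481 = (295416 + √(90 - 315)) - 238481 = (295416 + √(-225)) - 238481 = (295416 + 15*I) - 238481 = 56935 + 15*I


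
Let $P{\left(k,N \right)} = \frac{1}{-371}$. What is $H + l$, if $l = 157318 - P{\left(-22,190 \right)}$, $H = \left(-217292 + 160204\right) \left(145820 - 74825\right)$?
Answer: $- \frac{1503590744781}{371} \approx -4.0528 \cdot 10^{9}$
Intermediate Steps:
$P{\left(k,N \right)} = - \frac{1}{371}$
$H = -4052962560$ ($H = \left(-57088\right) 70995 = -4052962560$)
$l = \frac{58364979}{371}$ ($l = 157318 - - \frac{1}{371} = 157318 + \frac{1}{371} = \frac{58364979}{371} \approx 1.5732 \cdot 10^{5}$)
$H + l = -4052962560 + \frac{58364979}{371} = - \frac{1503590744781}{371}$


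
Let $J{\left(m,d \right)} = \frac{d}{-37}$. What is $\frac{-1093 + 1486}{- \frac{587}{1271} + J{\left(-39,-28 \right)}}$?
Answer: $\frac{6160537}{4623} \approx 1332.6$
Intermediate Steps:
$J{\left(m,d \right)} = - \frac{d}{37}$ ($J{\left(m,d \right)} = d \left(- \frac{1}{37}\right) = - \frac{d}{37}$)
$\frac{-1093 + 1486}{- \frac{587}{1271} + J{\left(-39,-28 \right)}} = \frac{-1093 + 1486}{- \frac{587}{1271} - - \frac{28}{37}} = \frac{1}{\left(-587\right) \frac{1}{1271} + \frac{28}{37}} \cdot 393 = \frac{1}{- \frac{587}{1271} + \frac{28}{37}} \cdot 393 = \frac{1}{\frac{13869}{47027}} \cdot 393 = \frac{47027}{13869} \cdot 393 = \frac{6160537}{4623}$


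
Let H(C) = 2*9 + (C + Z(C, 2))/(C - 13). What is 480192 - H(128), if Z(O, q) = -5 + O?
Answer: 55219759/115 ≈ 4.8017e+5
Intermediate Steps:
H(C) = 18 + (-5 + 2*C)/(-13 + C) (H(C) = 2*9 + (C + (-5 + C))/(C - 13) = 18 + (-5 + 2*C)/(-13 + C))
480192 - H(128) = 480192 - (-239 + 20*128)/(-13 + 128) = 480192 - (-239 + 2560)/115 = 480192 - 2321/115 = 55219759/115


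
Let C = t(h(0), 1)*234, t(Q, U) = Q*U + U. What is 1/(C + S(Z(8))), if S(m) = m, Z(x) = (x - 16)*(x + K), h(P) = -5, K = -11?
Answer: -1/912 ≈ -0.0010965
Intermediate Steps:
Z(x) = (-16 + x)*(-11 + x) (Z(x) = (x - 16)*(x - 11) = (-16 + x)*(-11 + x))
t(Q, U) = U + Q*U
C = -936 (C = (1*(1 - 5))*234 = (1*(-4))*234 = -4*234 = -936)
1/(C + S(Z(8))) = 1/(-936 + (176 + 8² - 27*8)) = 1/(-936 + (176 + 64 - 216)) = 1/(-936 + 24) = 1/(-912) = -1/912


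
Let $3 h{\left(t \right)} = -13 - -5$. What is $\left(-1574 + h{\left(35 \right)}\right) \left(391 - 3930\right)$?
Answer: $\frac{16739470}{3} \approx 5.5798 \cdot 10^{6}$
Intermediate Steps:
$h{\left(t \right)} = - \frac{8}{3}$ ($h{\left(t \right)} = \frac{-13 - -5}{3} = \frac{-13 + 5}{3} = \frac{1}{3} \left(-8\right) = - \frac{8}{3}$)
$\left(-1574 + h{\left(35 \right)}\right) \left(391 - 3930\right) = \left(-1574 - \frac{8}{3}\right) \left(391 - 3930\right) = \left(- \frac{4730}{3}\right) \left(-3539\right) = \frac{16739470}{3}$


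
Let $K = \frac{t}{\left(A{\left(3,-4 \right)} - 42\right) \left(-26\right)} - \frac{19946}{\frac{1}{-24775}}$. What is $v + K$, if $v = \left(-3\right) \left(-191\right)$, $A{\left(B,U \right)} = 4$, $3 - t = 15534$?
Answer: $\frac{488232754793}{988} \approx 4.9416 \cdot 10^{8}$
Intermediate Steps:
$t = -15531$ ($t = 3 - 15534 = -15531$)
$v = 573$
$K = \frac{488232188669}{988}$ ($K = - \frac{15531}{\left(4 - 42\right) \left(-26\right)} - \frac{19946}{\frac{1}{-24775}} = - \frac{15531}{\left(4 - 42\right) \left(-26\right)} - \frac{19946}{- \frac{1}{24775}} = - \frac{15531}{\left(4 - 42\right) \left(-26\right)} - -494162150 = - \frac{15531}{\left(-38\right) \left(-26\right)} + 494162150 = - \frac{15531}{988} + 494162150 = \frac{488232188669}{988} \approx 4.9416 \cdot 10^{8}$)
$v + K = 573 + \frac{488232188669}{988} = \frac{488232754793}{988}$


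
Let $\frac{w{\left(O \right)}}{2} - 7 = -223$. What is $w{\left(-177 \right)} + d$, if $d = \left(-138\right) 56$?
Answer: $-8160$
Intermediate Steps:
$w{\left(O \right)} = -432$ ($w{\left(O \right)} = 14 + 2 \left(-223\right) = 14 - 446 = -432$)
$d = -7728$
$w{\left(-177 \right)} + d = -432 - 7728 = -8160$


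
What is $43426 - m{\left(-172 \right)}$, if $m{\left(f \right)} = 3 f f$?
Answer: $-45326$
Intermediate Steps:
$m{\left(f \right)} = 3 f^{2}$
$43426 - m{\left(-172 \right)} = 43426 - 3 \left(-172\right)^{2} = 43426 - 3 \cdot 29584 = 43426 - 88752 = -45326$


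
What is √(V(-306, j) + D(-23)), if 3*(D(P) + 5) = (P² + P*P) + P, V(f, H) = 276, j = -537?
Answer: 2*√154 ≈ 24.819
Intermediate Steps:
D(P) = -5 + P/3 + 2*P²/3 (D(P) = -5 + ((P² + P*P) + P)/3 = -5 + ((P² + P²) + P)/3 = -5 + (2*P² + P)/3 = -5 + (P + 2*P²)/3 = -5 + (P/3 + 2*P²/3) = -5 + P/3 + 2*P²/3)
√(V(-306, j) + D(-23)) = √(276 + (-5 + (⅓)*(-23) + (⅔)*(-23)²)) = √(276 + (-5 - 23/3 + (⅔)*529)) = √(276 + (-5 - 23/3 + 1058/3)) = √(276 + 340) = √616 = 2*√154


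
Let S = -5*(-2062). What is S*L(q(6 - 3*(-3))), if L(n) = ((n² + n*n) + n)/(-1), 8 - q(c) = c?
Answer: -938210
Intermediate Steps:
q(c) = 8 - c
L(n) = -n - 2*n² (L(n) = ((n² + n²) + n)*(-1) = (2*n² + n)*(-1) = (n + 2*n²)*(-1) = -n - 2*n²)
S = 10310
S*L(q(6 - 3*(-3))) = 10310*(-(8 - (6 - 3*(-3)))*(1 + 2*(8 - (6 - 3*(-3))))) = 10310*(-(8 - (6 + 9))*(1 + 2*(8 - (6 + 9)))) = 10310*(-(8 - 1*15)*(1 + 2*(8 - 1*15))) = 10310*(-(8 - 15)*(1 + 2*(8 - 15))) = 10310*(-1*(-7)*(1 + 2*(-7))) = 10310*(-1*(-7)*(1 - 14)) = 10310*(-1*(-7)*(-13)) = 10310*(-91) = -938210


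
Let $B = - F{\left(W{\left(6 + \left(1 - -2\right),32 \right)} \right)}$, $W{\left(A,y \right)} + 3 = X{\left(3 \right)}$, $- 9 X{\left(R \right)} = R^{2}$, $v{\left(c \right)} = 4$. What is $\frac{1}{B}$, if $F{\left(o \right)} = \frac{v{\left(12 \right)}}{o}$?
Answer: $1$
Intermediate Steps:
$X{\left(R \right)} = - \frac{R^{2}}{9}$
$W{\left(A,y \right)} = -4$ ($W{\left(A,y \right)} = -3 - \frac{3^{2}}{9} = -3 - 1 = -4$)
$F{\left(o \right)} = \frac{4}{o}$
$B = 1$ ($B = - \frac{4}{-4} = - \frac{4 \left(-1\right)}{4} = \left(-1\right) \left(-1\right) = 1$)
$\frac{1}{B} = 1^{-1} = 1$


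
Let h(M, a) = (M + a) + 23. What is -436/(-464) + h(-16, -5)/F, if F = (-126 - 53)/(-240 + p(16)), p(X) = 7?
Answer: 73567/20764 ≈ 3.5430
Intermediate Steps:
h(M, a) = 23 + M + a
F = 179/233 (F = (-126 - 53)/(-240 + 7) = -179/(-233) = -179*(-1/233) = 179/233 ≈ 0.76824)
-436/(-464) + h(-16, -5)/F = -436/(-464) + (23 - 16 - 5)/(179/233) = -436*(-1/464) + 2*(233/179) = 109/116 + 466/179 = 73567/20764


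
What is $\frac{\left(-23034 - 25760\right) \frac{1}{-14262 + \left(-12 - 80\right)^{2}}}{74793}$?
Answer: $\frac{24397}{216824907} \approx 0.00011252$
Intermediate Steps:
$\frac{\left(-23034 - 25760\right) \frac{1}{-14262 + \left(-12 - 80\right)^{2}}}{74793} = - \frac{48794}{-14262 + \left(-92\right)^{2}} \cdot \frac{1}{74793} = - \frac{48794}{-14262 + 8464} \cdot \frac{1}{74793} = - \frac{48794}{-5798} \cdot \frac{1}{74793} = \left(-48794\right) \left(- \frac{1}{5798}\right) \frac{1}{74793} = \frac{24397}{2899} \cdot \frac{1}{74793} = \frac{24397}{216824907}$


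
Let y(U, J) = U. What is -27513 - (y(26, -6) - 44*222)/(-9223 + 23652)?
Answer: -396975335/14429 ≈ -27512.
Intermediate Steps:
-27513 - (y(26, -6) - 44*222)/(-9223 + 23652) = -27513 - (26 - 44*222)/(-9223 + 23652) = -27513 - (26 - 9768)/14429 = -27513 - (-9742)/14429 = -27513 - 1*(-9742/14429) = -27513 + 9742/14429 = -396975335/14429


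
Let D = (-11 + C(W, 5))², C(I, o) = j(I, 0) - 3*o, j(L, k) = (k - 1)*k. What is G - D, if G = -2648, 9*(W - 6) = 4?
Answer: -3324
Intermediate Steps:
W = 58/9 (W = 6 + (⅑)*4 = 6 + 4/9 = 58/9 ≈ 6.4444)
j(L, k) = k*(-1 + k) (j(L, k) = (-1 + k)*k = k*(-1 + k))
C(I, o) = -3*o (C(I, o) = 0*(-1 + 0) - 3*o = 0*(-1) - 3*o = 0 - 3*o = -3*o)
D = 676 (D = (-11 - 3*5)² = (-11 - 15)² = (-26)² = 676)
G - D = -2648 - 1*676 = -2648 - 676 = -3324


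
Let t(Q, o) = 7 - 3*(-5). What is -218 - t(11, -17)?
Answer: -240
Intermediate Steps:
t(Q, o) = 22 (t(Q, o) = 7 + 15 = 22)
-218 - t(11, -17) = -218 - 1*22 = -218 - 22 = -240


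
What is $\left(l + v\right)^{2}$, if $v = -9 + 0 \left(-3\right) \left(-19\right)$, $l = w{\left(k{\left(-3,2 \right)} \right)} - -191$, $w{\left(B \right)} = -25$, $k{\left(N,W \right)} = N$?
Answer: $24649$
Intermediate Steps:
$l = 166$ ($l = -25 - -191 = -25 + 191 = 166$)
$v = -9$ ($v = -9 + 0 \left(-19\right) = -9 + 0 = -9$)
$\left(l + v\right)^{2} = \left(166 - 9\right)^{2} = 157^{2} = 24649$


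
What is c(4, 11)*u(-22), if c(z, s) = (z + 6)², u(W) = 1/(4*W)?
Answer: -25/22 ≈ -1.1364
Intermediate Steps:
u(W) = 1/(4*W)
c(z, s) = (6 + z)²
c(4, 11)*u(-22) = (6 + 4)²*((¼)/(-22)) = 10²*((¼)*(-1/22)) = 100*(-1/88) = -25/22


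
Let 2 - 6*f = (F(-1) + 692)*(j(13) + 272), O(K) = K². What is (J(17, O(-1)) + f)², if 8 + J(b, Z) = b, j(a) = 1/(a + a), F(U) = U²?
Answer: 24011303417689/24336 ≈ 9.8666e+8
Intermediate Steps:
j(a) = 1/(2*a)
J(b, Z) = -8 + b
f = -4901537/156 (f = ⅓ - ((-1)² + 692)*((½)/13 + 272)/6 = ⅓ - (1 + 692)*((½)*(1/13) + 272)/6 = ⅓ - 231*(1/26 + 272)/2 = ⅓ - 231*7073/(2*26) = ⅓ - ⅙*4901589/26 = ⅓ - 1633863/52 = -4901537/156 ≈ -31420.)
(J(17, O(-1)) + f)² = ((-8 + 17) - 4901537/156)² = (9 - 4901537/156)² = (-4900133/156)² = 24011303417689/24336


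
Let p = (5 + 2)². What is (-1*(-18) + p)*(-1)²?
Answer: 67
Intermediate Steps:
p = 49 (p = 7² = 49)
(-1*(-18) + p)*(-1)² = (-1*(-18) + 49)*(-1)² = (18 + 49)*1 = 67*1 = 67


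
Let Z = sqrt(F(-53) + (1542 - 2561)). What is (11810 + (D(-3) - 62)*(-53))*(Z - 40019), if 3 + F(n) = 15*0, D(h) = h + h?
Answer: -616852866 + 15414*I*sqrt(1022) ≈ -6.1685e+8 + 4.9277e+5*I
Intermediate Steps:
D(h) = 2*h
F(n) = -3 (F(n) = -3 + 15*0 = -3 + 0 = -3)
Z = I*sqrt(1022) (Z = sqrt(-3 + (1542 - 2561)) = sqrt(-3 - 1019) = sqrt(-1022) = I*sqrt(1022) ≈ 31.969*I)
(11810 + (D(-3) - 62)*(-53))*(Z - 40019) = (11810 + (2*(-3) - 62)*(-53))*(I*sqrt(1022) - 40019) = (11810 + (-6 - 62)*(-53))*(-40019 + I*sqrt(1022)) = (11810 - 68*(-53))*(-40019 + I*sqrt(1022)) = (11810 + 3604)*(-40019 + I*sqrt(1022)) = 15414*(-40019 + I*sqrt(1022)) = -616852866 + 15414*I*sqrt(1022)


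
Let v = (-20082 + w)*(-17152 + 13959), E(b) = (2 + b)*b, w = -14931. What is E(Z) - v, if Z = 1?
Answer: -111796506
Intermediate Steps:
E(b) = b*(2 + b)
v = 111796509 (v = (-20082 - 14931)*(-17152 + 13959) = -35013*(-3193) = 111796509)
E(Z) - v = 1*(2 + 1) - 1*111796509 = 1*3 - 111796509 = 3 - 111796509 = -111796506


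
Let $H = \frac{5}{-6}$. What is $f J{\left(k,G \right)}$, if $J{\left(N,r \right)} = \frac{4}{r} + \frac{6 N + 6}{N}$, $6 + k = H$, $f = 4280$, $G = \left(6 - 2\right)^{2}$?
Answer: $\frac{942670}{41} \approx 22992.0$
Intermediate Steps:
$G = 16$ ($G = 4^{2} = 16$)
$H = - \frac{5}{6}$ ($H = 5 \left(- \frac{1}{6}\right) = - \frac{5}{6} \approx -0.83333$)
$k = - \frac{41}{6}$ ($k = -6 - \frac{5}{6} = - \frac{41}{6} \approx -6.8333$)
$J{\left(N,r \right)} = \frac{4}{r} + \frac{6 + 6 N}{N}$
$f J{\left(k,G \right)} = 4280 \left(6 + \frac{4}{16} + \frac{6}{- \frac{41}{6}}\right) = 4280 \left(6 + 4 \cdot \frac{1}{16} + 6 \left(- \frac{6}{41}\right)\right) = 4280 \left(6 + \frac{1}{4} - \frac{36}{41}\right) = 4280 \cdot \frac{881}{164} = \frac{942670}{41}$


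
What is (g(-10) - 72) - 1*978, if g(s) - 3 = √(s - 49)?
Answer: -1047 + I*√59 ≈ -1047.0 + 7.6811*I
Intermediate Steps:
g(s) = 3 + √(-49 + s) (g(s) = 3 + √(s - 49) = 3 + √(-49 + s))
(g(-10) - 72) - 1*978 = ((3 + √(-49 - 10)) - 72) - 1*978 = ((3 + √(-59)) - 72) - 978 = ((3 + I*√59) - 72) - 978 = (-69 + I*√59) - 978 = -1047 + I*√59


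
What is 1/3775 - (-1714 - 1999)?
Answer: 14016576/3775 ≈ 3713.0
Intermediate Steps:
1/3775 - (-1714 - 1999) = 1/3775 - 1*(-3713) = 1/3775 + 3713 = 14016576/3775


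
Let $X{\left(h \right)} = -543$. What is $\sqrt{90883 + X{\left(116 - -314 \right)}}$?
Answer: $2 \sqrt{22585} \approx 300.57$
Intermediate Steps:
$\sqrt{90883 + X{\left(116 - -314 \right)}} = \sqrt{90883 - 543} = \sqrt{90340} = 2 \sqrt{22585}$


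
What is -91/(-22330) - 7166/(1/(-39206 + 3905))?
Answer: 806964621553/3190 ≈ 2.5297e+8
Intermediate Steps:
-91/(-22330) - 7166/(1/(-39206 + 3905)) = -91*(-1/22330) - 7166/(1/(-35301)) = 13/3190 - 7166/(-1/35301) = 13/3190 - 7166*(-35301) = 13/3190 + 252966966 = 806964621553/3190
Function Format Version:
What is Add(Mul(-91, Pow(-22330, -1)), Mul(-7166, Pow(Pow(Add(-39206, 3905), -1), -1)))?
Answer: Rational(806964621553, 3190) ≈ 2.5297e+8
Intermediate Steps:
Add(Mul(-91, Pow(-22330, -1)), Mul(-7166, Pow(Pow(Add(-39206, 3905), -1), -1))) = Add(Mul(-91, Rational(-1, 22330)), Mul(-7166, Pow(Pow(-35301, -1), -1))) = Add(Rational(13, 3190), Mul(-7166, Pow(Rational(-1, 35301), -1))) = Add(Rational(13, 3190), Mul(-7166, -35301)) = Add(Rational(13, 3190), 252966966) = Rational(806964621553, 3190)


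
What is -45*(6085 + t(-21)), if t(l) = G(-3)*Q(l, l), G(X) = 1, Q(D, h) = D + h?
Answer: -271935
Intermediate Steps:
t(l) = 2*l (t(l) = 1*(l + l) = 1*(2*l) = 2*l)
-45*(6085 + t(-21)) = -45*(6085 + 2*(-21)) = -45*(6085 - 42) = -45*6043 = -271935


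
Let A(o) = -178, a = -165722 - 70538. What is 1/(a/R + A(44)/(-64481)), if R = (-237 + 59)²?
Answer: -510754001/3807160327 ≈ -0.13416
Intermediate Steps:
a = -236260
R = 31684 (R = (-178)² = 31684)
1/(a/R + A(44)/(-64481)) = 1/(-236260/31684 - 178/(-64481)) = 1/(-236260*1/31684 - 178*(-1/64481)) = 1/(-59065/7921 + 178/64481) = 1/(-3807160327/510754001) = -510754001/3807160327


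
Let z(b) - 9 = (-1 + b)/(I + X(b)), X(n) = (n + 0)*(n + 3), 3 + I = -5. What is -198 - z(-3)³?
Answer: -8443/8 ≈ -1055.4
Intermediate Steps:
I = -8 (I = -3 - 5 = -8)
X(n) = n*(3 + n)
z(b) = 9 + (-1 + b)/(-8 + b*(3 + b))
-198 - z(-3)³ = -198 - ((-73 - 3 + 9*(-3)*(3 - 3))/(-8 - 3*(3 - 3)))³ = -198 - ((-73 - 3 + 9*(-3)*0)/(-8 - 3*0))³ = -198 - ((-73 - 3 + 0)/(-8 + 0))³ = -198 - (-76/(-8))³ = -198 - (-⅛*(-76))³ = -198 - (19/2)³ = -198 - 1*6859/8 = -198 - 6859/8 = -8443/8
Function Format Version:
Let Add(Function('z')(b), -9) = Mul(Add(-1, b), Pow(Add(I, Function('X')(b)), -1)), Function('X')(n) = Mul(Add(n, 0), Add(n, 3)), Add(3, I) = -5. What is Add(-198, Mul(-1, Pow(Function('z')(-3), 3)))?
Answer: Rational(-8443, 8) ≈ -1055.4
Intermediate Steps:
I = -8 (I = Add(-3, -5) = -8)
Function('X')(n) = Mul(n, Add(3, n))
Function('z')(b) = Add(9, Mul(Pow(Add(-8, Mul(b, Add(3, b))), -1), Add(-1, b))) (Function('z')(b) = Add(9, Mul(Add(-1, b), Pow(Add(-8, Mul(b, Add(3, b))), -1))) = Add(9, Mul(Pow(Add(-8, Mul(b, Add(3, b))), -1), Add(-1, b))))
Add(-198, Mul(-1, Pow(Function('z')(-3), 3))) = Add(-198, Mul(-1, Pow(Mul(Pow(Add(-8, Mul(-3, Add(3, -3))), -1), Add(-73, -3, Mul(9, -3, Add(3, -3)))), 3))) = Add(-198, Mul(-1, Pow(Mul(Pow(Add(-8, Mul(-3, 0)), -1), Add(-73, -3, Mul(9, -3, 0))), 3))) = Add(-198, Mul(-1, Pow(Mul(Pow(Add(-8, 0), -1), Add(-73, -3, 0)), 3))) = Add(-198, Mul(-1, Pow(Mul(Pow(-8, -1), -76), 3))) = Add(-198, Mul(-1, Pow(Mul(Rational(-1, 8), -76), 3))) = Add(-198, Mul(-1, Pow(Rational(19, 2), 3))) = Add(-198, Mul(-1, Rational(6859, 8))) = Add(-198, Rational(-6859, 8)) = Rational(-8443, 8)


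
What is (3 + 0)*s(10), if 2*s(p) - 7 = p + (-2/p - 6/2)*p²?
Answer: -909/2 ≈ -454.50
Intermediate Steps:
s(p) = 7/2 + p/2 + p²*(-3 - 2/p)/2 (s(p) = 7/2 + (p + (-2/p - 6/2)*p²)/2 = 7/2 + (p + (-2/p - 6*½)*p²)/2 = 7/2 + (p + (-2/p - 3)*p²)/2 = 7/2 + (p + (-3 - 2/p)*p²)/2 = 7/2 + (p + p²*(-3 - 2/p))/2 = 7/2 + (p/2 + p²*(-3 - 2/p)/2) = 7/2 + p/2 + p²*(-3 - 2/p)/2)
(3 + 0)*s(10) = (3 + 0)*(7/2 - 3/2*10² - ½*10) = 3*(7/2 - 3/2*100 - 5) = 3*(7/2 - 150 - 5) = 3*(-303/2) = -909/2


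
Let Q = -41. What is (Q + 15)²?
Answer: 676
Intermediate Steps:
(Q + 15)² = (-41 + 15)² = (-26)² = 676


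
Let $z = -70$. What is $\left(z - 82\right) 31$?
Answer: $-4712$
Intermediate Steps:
$\left(z - 82\right) 31 = \left(-70 - 82\right) 31 = \left(-152\right) 31 = -4712$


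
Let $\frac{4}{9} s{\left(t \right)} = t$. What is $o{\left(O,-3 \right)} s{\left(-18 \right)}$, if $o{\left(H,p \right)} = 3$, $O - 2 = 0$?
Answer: $- \frac{243}{2} \approx -121.5$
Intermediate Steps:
$O = 2$ ($O = 2 + 0 = 2$)
$s{\left(t \right)} = \frac{9 t}{4}$
$o{\left(O,-3 \right)} s{\left(-18 \right)} = 3 \cdot \frac{9}{4} \left(-18\right) = 3 \left(- \frac{81}{2}\right) = - \frac{243}{2}$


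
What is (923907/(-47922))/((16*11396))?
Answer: -307969/2912635264 ≈ -0.00010574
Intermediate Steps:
(923907/(-47922))/((16*11396)) = (923907*(-1/47922))/182336 = -307969/15974*1/182336 = -307969/2912635264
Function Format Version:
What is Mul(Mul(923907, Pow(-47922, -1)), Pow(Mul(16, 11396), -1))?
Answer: Rational(-307969, 2912635264) ≈ -0.00010574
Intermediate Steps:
Mul(Mul(923907, Pow(-47922, -1)), Pow(Mul(16, 11396), -1)) = Mul(Mul(923907, Rational(-1, 47922)), Pow(182336, -1)) = Mul(Rational(-307969, 15974), Rational(1, 182336)) = Rational(-307969, 2912635264)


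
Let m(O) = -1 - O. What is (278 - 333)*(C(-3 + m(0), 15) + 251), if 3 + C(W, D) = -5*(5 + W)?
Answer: -13365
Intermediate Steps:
C(W, D) = -28 - 5*W (C(W, D) = -3 - 5*(5 + W) = -3 + (-25 - 5*W) = -28 - 5*W)
(278 - 333)*(C(-3 + m(0), 15) + 251) = (278 - 333)*((-28 - 5*(-3 + (-1 - 1*0))) + 251) = -55*((-28 - 5*(-3 + (-1 + 0))) + 251) = -55*((-28 - 5*(-3 - 1)) + 251) = -55*((-28 - 5*(-4)) + 251) = -55*((-28 + 20) + 251) = -55*(-8 + 251) = -55*243 = -13365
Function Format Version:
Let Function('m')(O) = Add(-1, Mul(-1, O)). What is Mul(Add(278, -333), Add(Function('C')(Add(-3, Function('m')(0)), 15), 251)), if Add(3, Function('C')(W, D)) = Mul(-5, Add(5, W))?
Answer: -13365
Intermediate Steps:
Function('C')(W, D) = Add(-28, Mul(-5, W)) (Function('C')(W, D) = Add(-3, Mul(-5, Add(5, W))) = Add(-3, Add(-25, Mul(-5, W))) = Add(-28, Mul(-5, W)))
Mul(Add(278, -333), Add(Function('C')(Add(-3, Function('m')(0)), 15), 251)) = Mul(Add(278, -333), Add(Add(-28, Mul(-5, Add(-3, Add(-1, Mul(-1, 0))))), 251)) = Mul(-55, Add(Add(-28, Mul(-5, Add(-3, Add(-1, 0)))), 251)) = Mul(-55, Add(Add(-28, Mul(-5, Add(-3, -1))), 251)) = Mul(-55, Add(Add(-28, Mul(-5, -4)), 251)) = Mul(-55, Add(Add(-28, 20), 251)) = Mul(-55, Add(-8, 251)) = Mul(-55, 243) = -13365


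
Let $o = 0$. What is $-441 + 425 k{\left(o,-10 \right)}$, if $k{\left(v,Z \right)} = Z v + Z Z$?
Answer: $42059$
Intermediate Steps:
$k{\left(v,Z \right)} = Z^{2} + Z v$ ($k{\left(v,Z \right)} = Z v + Z^{2} = Z^{2} + Z v$)
$-441 + 425 k{\left(o,-10 \right)} = -441 + 425 \left(- 10 \left(-10 + 0\right)\right) = -441 + 425 \left(\left(-10\right) \left(-10\right)\right) = -441 + 425 \cdot 100 = -441 + 42500 = 42059$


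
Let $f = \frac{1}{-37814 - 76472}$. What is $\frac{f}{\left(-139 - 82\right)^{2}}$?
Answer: $- \frac{1}{5581842526} \approx -1.7915 \cdot 10^{-10}$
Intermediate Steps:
$f = - \frac{1}{114286}$ ($f = \frac{1}{-114286} = - \frac{1}{114286} \approx -8.75 \cdot 10^{-6}$)
$\frac{f}{\left(-139 - 82\right)^{2}} = - \frac{1}{114286 \left(-139 - 82\right)^{2}} = - \frac{1}{114286 \left(-221\right)^{2}} = - \frac{1}{114286 \cdot 48841} = \left(- \frac{1}{114286}\right) \frac{1}{48841} = - \frac{1}{5581842526}$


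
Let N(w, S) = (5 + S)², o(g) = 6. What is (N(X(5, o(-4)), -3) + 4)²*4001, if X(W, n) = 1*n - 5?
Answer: 256064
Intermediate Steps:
X(W, n) = -5 + n (X(W, n) = n - 5 = -5 + n)
(N(X(5, o(-4)), -3) + 4)²*4001 = ((5 - 3)² + 4)²*4001 = (2² + 4)²*4001 = (4 + 4)²*4001 = 8²*4001 = 64*4001 = 256064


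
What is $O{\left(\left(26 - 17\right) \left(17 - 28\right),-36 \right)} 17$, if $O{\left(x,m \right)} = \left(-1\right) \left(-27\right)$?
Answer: $459$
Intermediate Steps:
$O{\left(x,m \right)} = 27$
$O{\left(\left(26 - 17\right) \left(17 - 28\right),-36 \right)} 17 = 27 \cdot 17 = 459$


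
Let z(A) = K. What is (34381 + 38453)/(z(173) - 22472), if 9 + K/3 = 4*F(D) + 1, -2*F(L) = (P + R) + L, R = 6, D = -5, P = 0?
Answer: -36417/11251 ≈ -3.2368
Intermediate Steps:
F(L) = -3 - L/2 (F(L) = -((0 + 6) + L)/2 = -(6 + L)/2 = -3 - L/2)
K = -30 (K = -27 + 3*(4*(-3 - ½*(-5)) + 1) = -27 + 3*(4*(-3 + 5/2) + 1) = -27 + 3*(4*(-½) + 1) = -27 + 3*(-2 + 1) = -27 + 3*(-1) = -27 - 3 = -30)
z(A) = -30
(34381 + 38453)/(z(173) - 22472) = (34381 + 38453)/(-30 - 22472) = 72834/(-22502) = 72834*(-1/22502) = -36417/11251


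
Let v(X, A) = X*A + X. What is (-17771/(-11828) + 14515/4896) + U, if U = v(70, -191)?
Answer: -192485705041/14477472 ≈ -13296.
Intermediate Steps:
v(X, A) = X + A*X (v(X, A) = A*X + X = X + A*X)
U = -13300 (U = 70*(1 - 191) = 70*(-190) = -13300)
(-17771/(-11828) + 14515/4896) + U = (-17771/(-11828) + 14515/4896) - 13300 = (-17771*(-1/11828) + 14515*(1/4896)) - 13300 = (17771/11828 + 14515/4896) - 13300 = 64672559/14477472 - 13300 = -192485705041/14477472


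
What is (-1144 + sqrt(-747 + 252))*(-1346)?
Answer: 1539824 - 4038*I*sqrt(55) ≈ 1.5398e+6 - 29947.0*I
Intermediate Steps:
(-1144 + sqrt(-747 + 252))*(-1346) = (-1144 + sqrt(-495))*(-1346) = (-1144 + 3*I*sqrt(55))*(-1346) = 1539824 - 4038*I*sqrt(55)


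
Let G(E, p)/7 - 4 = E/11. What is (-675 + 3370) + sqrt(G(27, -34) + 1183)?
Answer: 2695 + sqrt(148610)/11 ≈ 2730.0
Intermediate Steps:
G(E, p) = 28 + 7*E/11 (G(E, p) = 28 + 7*(E/11) = 28 + 7*E/11)
(-675 + 3370) + sqrt(G(27, -34) + 1183) = (-675 + 3370) + sqrt((28 + (7/11)*27) + 1183) = 2695 + sqrt((28 + 189/11) + 1183) = 2695 + sqrt(497/11 + 1183) = 2695 + sqrt(13510/11) = 2695 + sqrt(148610)/11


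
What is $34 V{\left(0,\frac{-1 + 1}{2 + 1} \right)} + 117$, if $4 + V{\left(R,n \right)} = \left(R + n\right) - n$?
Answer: $-19$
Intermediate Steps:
$V{\left(R,n \right)} = -4 + R$ ($V{\left(R,n \right)} = -4 + \left(\left(R + n\right) - n\right) = -4 + R$)
$34 V{\left(0,\frac{-1 + 1}{2 + 1} \right)} + 117 = 34 \left(-4 + 0\right) + 117 = 34 \left(-4\right) + 117 = -136 + 117 = -19$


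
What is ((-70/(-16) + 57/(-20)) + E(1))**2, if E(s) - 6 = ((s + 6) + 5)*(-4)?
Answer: 2621161/1600 ≈ 1638.2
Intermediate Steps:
E(s) = -38 - 4*s (E(s) = 6 + ((s + 6) + 5)*(-4) = 6 + ((6 + s) + 5)*(-4) = 6 + (11 + s)*(-4) = 6 + (-44 - 4*s) = -38 - 4*s)
((-70/(-16) + 57/(-20)) + E(1))**2 = ((-70/(-16) + 57/(-20)) + (-38 - 4*1))**2 = ((-70*(-1/16) + 57*(-1/20)) + (-38 - 4))**2 = ((35/8 - 57/20) - 42)**2 = (61/40 - 42)**2 = (-1619/40)**2 = 2621161/1600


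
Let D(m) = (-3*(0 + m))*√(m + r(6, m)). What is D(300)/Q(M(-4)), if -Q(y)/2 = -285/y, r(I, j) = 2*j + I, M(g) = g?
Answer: 120*√906/19 ≈ 190.10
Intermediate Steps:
r(I, j) = I + 2*j
Q(y) = 570/y (Q(y) = -(-570)/y = 570/y)
D(m) = -3*m*√(6 + 3*m) (D(m) = (-3*(0 + m))*√(m + (6 + 2*m)) = (-3*m)*√(6 + 3*m) = -3*m*√(6 + 3*m))
D(300)/Q(M(-4)) = (-3*300*√(6 + 3*300))/((570/(-4))) = (-3*300*√(6 + 900))/((570*(-¼))) = (-3*300*√906)/(-285/2) = -900*√906*(-2/285) = 120*√906/19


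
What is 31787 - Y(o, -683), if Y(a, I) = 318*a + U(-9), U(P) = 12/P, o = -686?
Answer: 749809/3 ≈ 2.4994e+5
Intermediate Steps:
Y(a, I) = -4/3 + 318*a (Y(a, I) = 318*a + 12/(-9) = 318*a + 12*(-1/9) = 318*a - 4/3 = -4/3 + 318*a)
31787 - Y(o, -683) = 31787 - (-4/3 + 318*(-686)) = 31787 - (-4/3 - 218148) = 31787 - 1*(-654448/3) = 31787 + 654448/3 = 749809/3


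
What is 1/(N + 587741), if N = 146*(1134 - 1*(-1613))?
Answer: 1/988803 ≈ 1.0113e-6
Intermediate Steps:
N = 401062 (N = 146*(1134 + 1613) = 146*2747 = 401062)
1/(N + 587741) = 1/(401062 + 587741) = 1/988803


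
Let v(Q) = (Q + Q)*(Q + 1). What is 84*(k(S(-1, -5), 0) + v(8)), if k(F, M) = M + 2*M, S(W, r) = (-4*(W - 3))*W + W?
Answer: 12096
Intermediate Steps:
v(Q) = 2*Q*(1 + Q) (v(Q) = (2*Q)*(1 + Q) = 2*Q*(1 + Q))
S(W, r) = W + W*(12 - 4*W) (S(W, r) = (-4*(-3 + W))*W + W = (12 - 4*W)*W + W = W*(12 - 4*W) + W = W + W*(12 - 4*W))
k(F, M) = 3*M
84*(k(S(-1, -5), 0) + v(8)) = 84*(3*0 + 2*8*(1 + 8)) = 84*(0 + 2*8*9) = 84*(0 + 144) = 84*144 = 12096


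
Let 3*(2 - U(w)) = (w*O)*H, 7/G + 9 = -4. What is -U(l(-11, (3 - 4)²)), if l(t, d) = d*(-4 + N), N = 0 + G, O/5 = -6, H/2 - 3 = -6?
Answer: -3566/13 ≈ -274.31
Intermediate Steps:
H = -6 (H = 6 + 2*(-6) = 6 - 12 = -6)
O = -30 (O = 5*(-6) = -30)
G = -7/13 (G = 7/(-9 - 4) = 7/(-13) = 7*(-1/13) = -7/13 ≈ -0.53846)
N = -7/13 (N = 0 - 7/13 = -7/13 ≈ -0.53846)
l(t, d) = -59*d/13 (l(t, d) = d*(-4 - 7/13) = d*(-59/13) = -59*d/13)
U(w) = 2 - 60*w (U(w) = 2 - w*(-30)*(-6)/3 = 2 - (-30*w)*(-6)/3 = 2 - 60*w)
-U(l(-11, (3 - 4)²)) = -(2 - (-3540)*(3 - 4)²/13) = -(2 - (-3540)*(-1)²/13) = -(2 - (-3540)/13) = -(2 - 60*(-59/13)) = -(2 + 3540/13) = -1*3566/13 = -3566/13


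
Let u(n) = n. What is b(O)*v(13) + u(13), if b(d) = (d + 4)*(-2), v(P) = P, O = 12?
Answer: -403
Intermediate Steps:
b(d) = -8 - 2*d (b(d) = (4 + d)*(-2) = -8 - 2*d)
b(O)*v(13) + u(13) = (-8 - 2*12)*13 + 13 = (-8 - 24)*13 + 13 = -32*13 + 13 = -416 + 13 = -403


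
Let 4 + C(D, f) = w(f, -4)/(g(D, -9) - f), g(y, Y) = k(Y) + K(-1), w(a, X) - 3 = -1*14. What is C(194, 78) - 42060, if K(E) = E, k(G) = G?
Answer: -336511/8 ≈ -42064.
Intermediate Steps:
w(a, X) = -11 (w(a, X) = 3 - 1*14 = 3 - 14 = -11)
g(y, Y) = -1 + Y (g(y, Y) = Y - 1 = -1 + Y)
C(D, f) = -4 - 11/(-10 - f) (C(D, f) = -4 - 11/((-1 - 9) - f) = -4 - 11/(-10 - f))
C(194, 78) - 42060 = (-29 - 4*78)/(10 + 78) - 42060 = (-29 - 312)/88 - 42060 = (1/88)*(-341) - 42060 = -31/8 - 42060 = -336511/8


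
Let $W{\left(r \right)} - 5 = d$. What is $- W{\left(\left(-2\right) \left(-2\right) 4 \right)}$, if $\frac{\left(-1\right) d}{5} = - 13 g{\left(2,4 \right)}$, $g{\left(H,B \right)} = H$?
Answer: $-135$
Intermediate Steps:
$d = 130$ ($d = - 5 \left(\left(-13\right) 2\right) = \left(-5\right) \left(-26\right) = 130$)
$W{\left(r \right)} = 135$ ($W{\left(r \right)} = 5 + 130 = 135$)
$- W{\left(\left(-2\right) \left(-2\right) 4 \right)} = \left(-1\right) 135 = -135$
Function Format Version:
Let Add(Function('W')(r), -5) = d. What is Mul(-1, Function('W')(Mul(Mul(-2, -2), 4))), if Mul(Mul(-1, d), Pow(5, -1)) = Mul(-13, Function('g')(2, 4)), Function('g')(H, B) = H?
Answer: -135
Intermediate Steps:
d = 130 (d = Mul(-5, Mul(-13, 2)) = Mul(-5, -26) = 130)
Function('W')(r) = 135 (Function('W')(r) = Add(5, 130) = 135)
Mul(-1, Function('W')(Mul(Mul(-2, -2), 4))) = Mul(-1, 135) = -135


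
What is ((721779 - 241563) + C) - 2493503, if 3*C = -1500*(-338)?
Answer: -1844287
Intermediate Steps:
C = 169000 (C = (-1500*(-338))/3 = (1/3)*507000 = 169000)
((721779 - 241563) + C) - 2493503 = ((721779 - 241563) + 169000) - 2493503 = (480216 + 169000) - 2493503 = 649216 - 2493503 = -1844287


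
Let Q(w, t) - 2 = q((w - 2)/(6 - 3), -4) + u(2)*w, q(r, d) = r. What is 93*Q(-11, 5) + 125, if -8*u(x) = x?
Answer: 655/4 ≈ 163.75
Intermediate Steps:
u(x) = -x/8
Q(w, t) = 4/3 + w/12 (Q(w, t) = 2 + ((w - 2)/(6 - 3) + (-1/8*2)*w) = 2 + ((-2 + w)/3 - w/4) = 2 + ((-2 + w)*(1/3) - w/4) = 2 + ((-2/3 + w/3) - w/4) = 2 + (-2/3 + w/12) = 4/3 + w/12)
93*Q(-11, 5) + 125 = 93*(4/3 + (1/12)*(-11)) + 125 = 93*(4/3 - 11/12) + 125 = 93*(5/12) + 125 = 155/4 + 125 = 655/4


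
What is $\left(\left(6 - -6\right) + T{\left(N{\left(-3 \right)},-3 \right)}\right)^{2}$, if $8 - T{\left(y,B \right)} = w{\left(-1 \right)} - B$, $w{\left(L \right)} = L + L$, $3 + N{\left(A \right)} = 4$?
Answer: $361$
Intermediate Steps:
$N{\left(A \right)} = 1$ ($N{\left(A \right)} = -3 + 4 = 1$)
$w{\left(L \right)} = 2 L$
$T{\left(y,B \right)} = 10 + B$ ($T{\left(y,B \right)} = 8 - \left(2 \left(-1\right) - B\right) = 8 - \left(-2 - B\right) = 8 + \left(2 + B\right) = 10 + B$)
$\left(\left(6 - -6\right) + T{\left(N{\left(-3 \right)},-3 \right)}\right)^{2} = \left(\left(6 - -6\right) + \left(10 - 3\right)\right)^{2} = \left(\left(6 + 6\right) + 7\right)^{2} = \left(12 + 7\right)^{2} = 19^{2} = 361$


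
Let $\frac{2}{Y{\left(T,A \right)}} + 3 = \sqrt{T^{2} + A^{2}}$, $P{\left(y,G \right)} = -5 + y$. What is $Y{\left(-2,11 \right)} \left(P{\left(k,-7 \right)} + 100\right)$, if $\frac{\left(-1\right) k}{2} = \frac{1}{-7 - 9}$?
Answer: $\frac{2283}{464} + \frac{3805 \sqrt{5}}{464} \approx 23.257$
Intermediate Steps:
$k = \frac{1}{8}$ ($k = - \frac{2}{-7 - 9} = - \frac{2}{-16} = \left(-2\right) \left(- \frac{1}{16}\right) = \frac{1}{8} \approx 0.125$)
$Y{\left(T,A \right)} = \frac{2}{-3 + \sqrt{A^{2} + T^{2}}}$ ($Y{\left(T,A \right)} = \frac{2}{-3 + \sqrt{T^{2} + A^{2}}} = \frac{2}{-3 + \sqrt{A^{2} + T^{2}}}$)
$Y{\left(-2,11 \right)} \left(P{\left(k,-7 \right)} + 100\right) = \frac{2}{-3 + \sqrt{11^{2} + \left(-2\right)^{2}}} \left(\left(-5 + \frac{1}{8}\right) + 100\right) = \frac{2}{-3 + \sqrt{121 + 4}} \left(- \frac{39}{8} + 100\right) = \frac{2}{-3 + \sqrt{125}} \cdot \frac{761}{8} = \frac{2}{-3 + 5 \sqrt{5}} \cdot \frac{761}{8} = \frac{761}{4 \left(-3 + 5 \sqrt{5}\right)}$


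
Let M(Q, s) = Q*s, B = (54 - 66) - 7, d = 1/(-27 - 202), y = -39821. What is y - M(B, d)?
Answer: -9119028/229 ≈ -39821.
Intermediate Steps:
d = -1/229 (d = 1/(-229) = -1/229 ≈ -0.0043668)
B = -19 (B = -12 - 7 = -19)
y - M(B, d) = -39821 - (-19)*(-1)/229 = -39821 - 1*19/229 = -39821 - 19/229 = -9119028/229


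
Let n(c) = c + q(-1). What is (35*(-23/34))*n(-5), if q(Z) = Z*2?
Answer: 5635/34 ≈ 165.74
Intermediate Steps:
q(Z) = 2*Z
n(c) = -2 + c (n(c) = c + 2*(-1) = c - 2 = -2 + c)
(35*(-23/34))*n(-5) = (35*(-23/34))*(-2 - 5) = (35*(-23*1/34))*(-7) = (35*(-23/34))*(-7) = -805/34*(-7) = 5635/34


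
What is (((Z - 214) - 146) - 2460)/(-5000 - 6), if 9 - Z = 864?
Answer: 3675/5006 ≈ 0.73412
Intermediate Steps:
Z = -855 (Z = 9 - 1*864 = 9 - 864 = -855)
(((Z - 214) - 146) - 2460)/(-5000 - 6) = (((-855 - 214) - 146) - 2460)/(-5000 - 6) = ((-1069 - 146) - 2460)/(-5006) = (-1215 - 2460)*(-1/5006) = -3675*(-1/5006) = 3675/5006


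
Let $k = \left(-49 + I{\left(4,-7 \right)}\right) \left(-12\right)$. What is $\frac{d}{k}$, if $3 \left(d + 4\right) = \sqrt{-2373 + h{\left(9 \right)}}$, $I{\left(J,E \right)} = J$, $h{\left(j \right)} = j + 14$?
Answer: $- \frac{1}{135} + \frac{i \sqrt{94}}{324} \approx -0.0074074 + 0.029924 i$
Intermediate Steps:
$h{\left(j \right)} = 14 + j$
$k = 540$ ($k = \left(-49 + 4\right) \left(-12\right) = \left(-45\right) \left(-12\right) = 540$)
$d = -4 + \frac{5 i \sqrt{94}}{3}$ ($d = -4 + \frac{\sqrt{-2373 + \left(14 + 9\right)}}{3} = -4 + \frac{\sqrt{-2373 + 23}}{3} = -4 + \frac{\sqrt{-2350}}{3} = -4 + \frac{5 i \sqrt{94}}{3} \approx -4.0 + 16.159 i$)
$\frac{d}{k} = \frac{-4 + \frac{5 i \sqrt{94}}{3}}{540} = \left(-4 + \frac{5 i \sqrt{94}}{3}\right) \frac{1}{540} = - \frac{1}{135} + \frac{i \sqrt{94}}{324}$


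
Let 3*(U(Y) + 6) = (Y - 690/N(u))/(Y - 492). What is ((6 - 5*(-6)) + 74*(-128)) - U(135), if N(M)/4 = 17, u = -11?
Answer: -114459925/12138 ≈ -9429.9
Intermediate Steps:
N(M) = 68 (N(M) = 4*17 = 68)
U(Y) = -6 + (-345/34 + Y)/(3*(-492 + Y)) (U(Y) = -6 + ((Y - 690/68)/(Y - 492))/3 = -6 + ((Y - 690*1/68)/(-492 + Y))/3 = -6 + ((Y - 345/34)/(-492 + Y))/3 = -6 + ((-345/34 + Y)/(-492 + Y))/3 = -6 + (-345/34 + Y)/(3*(-492 + Y)))
((6 - 5*(-6)) + 74*(-128)) - U(135) = ((6 - 5*(-6)) + 74*(-128)) - (300759 - 578*135)/(102*(-492 + 135)) = ((6 + 30) - 9472) - (300759 - 78030)/(102*(-357)) = (36 - 9472) - (-1)*222729/(102*357) = -9436 - 1*(-74243/12138) = -9436 + 74243/12138 = -114459925/12138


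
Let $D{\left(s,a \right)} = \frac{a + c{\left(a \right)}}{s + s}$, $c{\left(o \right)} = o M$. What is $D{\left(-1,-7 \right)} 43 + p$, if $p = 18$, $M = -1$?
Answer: $18$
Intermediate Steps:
$c{\left(o \right)} = - o$ ($c{\left(o \right)} = o \left(-1\right) = - o$)
$D{\left(s,a \right)} = 0$ ($D{\left(s,a \right)} = \frac{a - a}{s + s} = \frac{0}{2 s} = 0 \frac{1}{2 s} = 0$)
$D{\left(-1,-7 \right)} 43 + p = 0 \cdot 43 + 18 = 0 + 18 = 18$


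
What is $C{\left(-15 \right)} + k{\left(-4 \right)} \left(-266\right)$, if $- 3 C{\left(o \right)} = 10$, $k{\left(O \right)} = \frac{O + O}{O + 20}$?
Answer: $\frac{389}{3} \approx 129.67$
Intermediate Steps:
$k{\left(O \right)} = \frac{2 O}{20 + O}$
$C{\left(o \right)} = - \frac{10}{3}$ ($C{\left(o \right)} = \left(- \frac{1}{3}\right) 10 = - \frac{10}{3}$)
$C{\left(-15 \right)} + k{\left(-4 \right)} \left(-266\right) = - \frac{10}{3} + 2 \left(-4\right) \frac{1}{20 - 4} \left(-266\right) = - \frac{10}{3} + 2 \left(-4\right) \frac{1}{16} \left(-266\right) = - \frac{10}{3} - -133 = - \frac{10}{3} + 133 = \frac{389}{3}$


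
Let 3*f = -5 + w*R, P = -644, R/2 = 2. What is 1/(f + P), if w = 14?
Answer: -1/627 ≈ -0.0015949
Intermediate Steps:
R = 4 (R = 2*2 = 4)
f = 17 (f = (-5 + 14*4)/3 = (-5 + 56)/3 = (⅓)*51 = 17)
1/(f + P) = 1/(17 - 644) = 1/(-627) = -1/627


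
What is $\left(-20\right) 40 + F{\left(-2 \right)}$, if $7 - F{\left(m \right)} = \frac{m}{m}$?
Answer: $-794$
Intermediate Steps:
$F{\left(m \right)} = 6$ ($F{\left(m \right)} = 7 - \frac{m}{m} = 7 - 1 = 6$)
$\left(-20\right) 40 + F{\left(-2 \right)} = \left(-20\right) 40 + 6 = -800 + 6 = -794$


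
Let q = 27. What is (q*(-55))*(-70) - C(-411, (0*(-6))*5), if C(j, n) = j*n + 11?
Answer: 103939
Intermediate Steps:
C(j, n) = 11 + j*n
(q*(-55))*(-70) - C(-411, (0*(-6))*5) = (27*(-55))*(-70) - (11 - 411*0*(-6)*5) = -1485*(-70) - (11 - 0*5) = 103950 - (11 - 411*0) = 103950 - (11 + 0) = 103950 - 1*11 = 103950 - 11 = 103939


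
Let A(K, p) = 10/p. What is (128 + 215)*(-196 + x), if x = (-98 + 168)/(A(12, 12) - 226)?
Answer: -12995584/193 ≈ -67335.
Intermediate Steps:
x = -60/193 (x = (-98 + 168)/(10/12 - 226) = 70/(10*(1/12) - 226) = 70/(⅚ - 226) = 70/(-1351/6) = 70*(-6/1351) = -60/193 ≈ -0.31088)
(128 + 215)*(-196 + x) = (128 + 215)*(-196 - 60/193) = 343*(-37888/193) = -12995584/193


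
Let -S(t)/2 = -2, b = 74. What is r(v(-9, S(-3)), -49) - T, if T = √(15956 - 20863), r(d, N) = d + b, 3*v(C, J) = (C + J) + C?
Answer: 208/3 - I*√4907 ≈ 69.333 - 70.05*I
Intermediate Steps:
S(t) = 4 (S(t) = -2*(-2) = 4)
v(C, J) = J/3 + 2*C/3 (v(C, J) = ((C + J) + C)/3 = (J + 2*C)/3 = J/3 + 2*C/3)
r(d, N) = 74 + d (r(d, N) = d + 74 = 74 + d)
T = I*√4907 (T = √(-4907) = I*√4907 ≈ 70.05*I)
r(v(-9, S(-3)), -49) - T = (74 + ((⅓)*4 + (⅔)*(-9))) - I*√4907 = (74 + (4/3 - 6)) - I*√4907 = (74 - 14/3) - I*√4907 = 208/3 - I*√4907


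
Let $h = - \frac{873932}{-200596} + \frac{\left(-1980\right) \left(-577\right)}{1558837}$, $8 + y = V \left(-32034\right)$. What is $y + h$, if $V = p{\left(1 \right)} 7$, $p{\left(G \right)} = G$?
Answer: $- \frac{17529835103812587}{78174116713} \approx -2.2424 \cdot 10^{5}$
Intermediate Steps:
$V = 7$ ($V = 1 \cdot 7 = 7$)
$y = -224246$ ($y = -8 + 7 \left(-32034\right) = -8 - 224238 = -224246$)
$h = \frac{397872610811}{78174116713}$ ($h = \left(-873932\right) \left(- \frac{1}{200596}\right) + 1142460 \cdot \frac{1}{1558837} = \frac{218483}{50149} + \frac{1142460}{1558837} = \frac{397872610811}{78174116713} \approx 5.0896$)
$y + h = -224246 + \frac{397872610811}{78174116713} = - \frac{17529835103812587}{78174116713}$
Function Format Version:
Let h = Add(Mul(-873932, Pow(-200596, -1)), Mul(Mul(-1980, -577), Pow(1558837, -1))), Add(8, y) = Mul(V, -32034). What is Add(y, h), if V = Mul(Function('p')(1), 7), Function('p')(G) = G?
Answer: Rational(-17529835103812587, 78174116713) ≈ -2.2424e+5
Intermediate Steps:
V = 7 (V = Mul(1, 7) = 7)
y = -224246 (y = Add(-8, Mul(7, -32034)) = Add(-8, -224238) = -224246)
h = Rational(397872610811, 78174116713) (h = Add(Mul(-873932, Rational(-1, 200596)), Mul(1142460, Rational(1, 1558837))) = Add(Rational(218483, 50149), Rational(1142460, 1558837)) = Rational(397872610811, 78174116713) ≈ 5.0896)
Add(y, h) = Add(-224246, Rational(397872610811, 78174116713)) = Rational(-17529835103812587, 78174116713)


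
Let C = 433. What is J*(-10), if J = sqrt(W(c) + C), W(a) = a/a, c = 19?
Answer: -10*sqrt(434) ≈ -208.33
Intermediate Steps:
W(a) = 1
J = sqrt(434) (J = sqrt(1 + 433) = sqrt(434) ≈ 20.833)
J*(-10) = sqrt(434)*(-10) = -10*sqrt(434)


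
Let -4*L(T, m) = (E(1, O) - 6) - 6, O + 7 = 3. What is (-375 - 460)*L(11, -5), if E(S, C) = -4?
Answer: -3340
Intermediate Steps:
O = -4 (O = -7 + 3 = -4)
L(T, m) = 4 (L(T, m) = -((-4 - 6) - 6)/4 = -(-10 - 6)/4 = -1/4*(-16) = 4)
(-375 - 460)*L(11, -5) = (-375 - 460)*4 = -835*4 = -3340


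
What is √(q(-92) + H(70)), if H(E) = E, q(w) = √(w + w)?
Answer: √(70 + 2*I*√46) ≈ 8.4054 + 0.8069*I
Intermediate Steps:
q(w) = √2*√w (q(w) = √(2*w) = √2*√w)
√(q(-92) + H(70)) = √(√2*√(-92) + 70) = √(√2*(2*I*√23) + 70) = √(2*I*√46 + 70) = √(70 + 2*I*√46)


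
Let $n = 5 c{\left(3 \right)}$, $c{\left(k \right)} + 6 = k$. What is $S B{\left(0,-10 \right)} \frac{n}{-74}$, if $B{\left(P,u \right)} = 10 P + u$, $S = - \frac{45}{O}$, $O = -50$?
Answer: $- \frac{135}{74} \approx -1.8243$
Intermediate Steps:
$S = \frac{9}{10}$ ($S = - \frac{45}{-50} = \left(-45\right) \left(- \frac{1}{50}\right) = \frac{9}{10} \approx 0.9$)
$c{\left(k \right)} = -6 + k$
$n = -15$ ($n = 5 \left(-6 + 3\right) = 5 \left(-3\right) = -15$)
$B{\left(P,u \right)} = u + 10 P$
$S B{\left(0,-10 \right)} \frac{n}{-74} = \frac{9 \left(-10 + 10 \cdot 0\right)}{10} \left(- \frac{15}{-74}\right) = \frac{9 \left(-10 + 0\right)}{10} \left(\left(-15\right) \left(- \frac{1}{74}\right)\right) = \frac{9}{10} \left(-10\right) \frac{15}{74} = \left(-9\right) \frac{15}{74} = - \frac{135}{74}$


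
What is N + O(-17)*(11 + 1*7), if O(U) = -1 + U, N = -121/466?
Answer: -151105/466 ≈ -324.26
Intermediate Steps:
N = -121/466 (N = -121*1/466 = -121/466 ≈ -0.25966)
N + O(-17)*(11 + 1*7) = -121/466 + (-1 - 17)*(11 + 1*7) = -121/466 - 18*(11 + 7) = -121/466 - 18*18 = -121/466 - 324 = -151105/466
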